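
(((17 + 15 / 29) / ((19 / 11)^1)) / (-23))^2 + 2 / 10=316733649 / 803024645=0.39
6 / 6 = 1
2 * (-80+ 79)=-2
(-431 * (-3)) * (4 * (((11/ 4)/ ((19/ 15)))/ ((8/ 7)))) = 9825.10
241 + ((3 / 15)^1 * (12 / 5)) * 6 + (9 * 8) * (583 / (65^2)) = 1072369 / 4225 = 253.82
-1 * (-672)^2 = -451584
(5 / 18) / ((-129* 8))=-5 / 18576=-0.00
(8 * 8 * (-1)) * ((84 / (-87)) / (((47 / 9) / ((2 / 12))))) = 2688 / 1363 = 1.97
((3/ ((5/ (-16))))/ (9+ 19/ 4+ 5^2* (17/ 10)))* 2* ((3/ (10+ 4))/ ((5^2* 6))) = -32/ 65625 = -0.00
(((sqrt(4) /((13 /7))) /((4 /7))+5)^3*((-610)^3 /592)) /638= -162726622694875 /829798112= -196103.87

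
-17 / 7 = -2.43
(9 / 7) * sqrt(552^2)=4968 / 7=709.71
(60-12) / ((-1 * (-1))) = 48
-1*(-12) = 12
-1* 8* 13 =-104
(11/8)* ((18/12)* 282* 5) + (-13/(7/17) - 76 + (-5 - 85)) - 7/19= 2883637/1064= 2710.19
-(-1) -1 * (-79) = 80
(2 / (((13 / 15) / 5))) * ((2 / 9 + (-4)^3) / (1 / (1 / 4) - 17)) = 28700 / 507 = 56.61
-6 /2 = -3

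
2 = 2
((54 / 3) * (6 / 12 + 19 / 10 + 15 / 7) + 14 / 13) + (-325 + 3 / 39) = -110144 / 455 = -242.07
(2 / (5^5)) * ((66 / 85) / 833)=132 / 221265625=0.00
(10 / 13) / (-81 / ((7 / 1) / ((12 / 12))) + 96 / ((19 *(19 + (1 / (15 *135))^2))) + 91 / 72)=-53291723184 / 695675228911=-0.08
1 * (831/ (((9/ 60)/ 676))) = 3745040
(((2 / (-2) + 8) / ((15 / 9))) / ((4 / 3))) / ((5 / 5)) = 63 / 20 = 3.15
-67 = -67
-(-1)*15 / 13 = 15 / 13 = 1.15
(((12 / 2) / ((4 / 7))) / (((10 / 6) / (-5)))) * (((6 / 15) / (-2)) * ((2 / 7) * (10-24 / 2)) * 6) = -108 / 5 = -21.60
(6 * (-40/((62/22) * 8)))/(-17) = 330/527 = 0.63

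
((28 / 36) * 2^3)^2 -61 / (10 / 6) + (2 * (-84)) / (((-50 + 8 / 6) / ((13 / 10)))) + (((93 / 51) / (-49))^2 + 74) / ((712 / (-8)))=10539077602864 / 1825819717365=5.77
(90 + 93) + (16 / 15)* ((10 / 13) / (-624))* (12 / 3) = 278335 / 1521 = 182.99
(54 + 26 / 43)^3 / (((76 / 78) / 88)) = 22213222217472 / 1510633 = 14704578.95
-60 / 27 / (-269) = 20 / 2421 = 0.01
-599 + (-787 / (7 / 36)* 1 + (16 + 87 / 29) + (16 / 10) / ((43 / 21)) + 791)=-5772649 / 1505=-3835.65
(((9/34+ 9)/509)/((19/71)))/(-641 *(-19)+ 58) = 7455/1341232306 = 0.00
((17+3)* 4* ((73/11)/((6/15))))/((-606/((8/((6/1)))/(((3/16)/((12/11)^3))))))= -29900800/1478741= -20.22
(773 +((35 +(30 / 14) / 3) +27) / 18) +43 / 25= 2451343 / 3150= 778.20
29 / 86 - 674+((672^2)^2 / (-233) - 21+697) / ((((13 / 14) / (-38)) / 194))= 1810041657833989509 / 260494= 6948496540549.84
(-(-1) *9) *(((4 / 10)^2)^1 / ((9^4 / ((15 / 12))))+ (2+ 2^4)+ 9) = 243.00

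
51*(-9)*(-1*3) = 1377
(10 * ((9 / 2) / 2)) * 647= 29115 / 2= 14557.50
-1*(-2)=2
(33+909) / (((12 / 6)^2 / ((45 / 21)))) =7065 / 14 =504.64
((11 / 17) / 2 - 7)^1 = -227 / 34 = -6.68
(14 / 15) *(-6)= -28 / 5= -5.60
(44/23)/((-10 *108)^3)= -11/7243344000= -0.00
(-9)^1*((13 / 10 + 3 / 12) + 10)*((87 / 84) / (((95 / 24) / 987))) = -25503093 / 950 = -26845.36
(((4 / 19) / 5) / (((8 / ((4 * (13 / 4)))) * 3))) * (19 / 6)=13 / 180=0.07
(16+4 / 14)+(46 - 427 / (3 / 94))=-279658 / 21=-13317.05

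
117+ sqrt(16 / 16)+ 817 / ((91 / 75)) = 72013 / 91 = 791.35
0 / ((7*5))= 0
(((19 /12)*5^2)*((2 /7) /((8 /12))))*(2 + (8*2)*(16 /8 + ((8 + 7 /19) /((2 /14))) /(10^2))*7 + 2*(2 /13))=901291 /182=4952.15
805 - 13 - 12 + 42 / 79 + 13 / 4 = 783.78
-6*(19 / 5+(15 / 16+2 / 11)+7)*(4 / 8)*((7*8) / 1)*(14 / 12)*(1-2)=513961 / 220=2336.19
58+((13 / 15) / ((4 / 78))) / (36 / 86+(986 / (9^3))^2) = 33656794027 / 513703660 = 65.52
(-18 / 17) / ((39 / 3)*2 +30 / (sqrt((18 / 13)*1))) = -18 / 17 +45*sqrt(26) / 221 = -0.02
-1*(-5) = 5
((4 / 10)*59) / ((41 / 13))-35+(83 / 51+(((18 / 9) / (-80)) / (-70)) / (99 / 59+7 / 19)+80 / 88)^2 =-11223471913310787678199 / 532368645247232640000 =-21.08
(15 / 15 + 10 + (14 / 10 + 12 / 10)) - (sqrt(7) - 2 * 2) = 88 / 5 - sqrt(7) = 14.95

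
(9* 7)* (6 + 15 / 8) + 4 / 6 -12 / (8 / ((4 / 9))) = 3969 / 8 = 496.12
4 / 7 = 0.57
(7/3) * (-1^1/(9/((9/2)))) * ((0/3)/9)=0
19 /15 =1.27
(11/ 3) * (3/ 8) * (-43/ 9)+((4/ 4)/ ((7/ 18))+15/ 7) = -1.86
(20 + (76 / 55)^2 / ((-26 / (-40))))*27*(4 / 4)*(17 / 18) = 4600302 / 7865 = 584.91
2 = 2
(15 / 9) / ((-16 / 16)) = -5 / 3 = -1.67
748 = 748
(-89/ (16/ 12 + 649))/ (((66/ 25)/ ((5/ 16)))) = -11125/ 686752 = -0.02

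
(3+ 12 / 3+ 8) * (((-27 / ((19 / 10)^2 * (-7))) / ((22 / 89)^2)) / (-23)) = -80200125 / 7032641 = -11.40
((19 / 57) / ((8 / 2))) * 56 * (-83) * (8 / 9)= -9296 / 27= -344.30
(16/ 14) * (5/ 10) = 4/ 7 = 0.57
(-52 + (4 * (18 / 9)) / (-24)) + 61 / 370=-57907 / 1110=-52.17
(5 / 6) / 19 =5 / 114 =0.04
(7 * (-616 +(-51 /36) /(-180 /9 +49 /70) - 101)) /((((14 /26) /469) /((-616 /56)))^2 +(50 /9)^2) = -14403456875636829 /88582716396266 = -162.60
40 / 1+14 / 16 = 327 / 8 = 40.88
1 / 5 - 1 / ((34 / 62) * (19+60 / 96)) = 1429 / 13345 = 0.11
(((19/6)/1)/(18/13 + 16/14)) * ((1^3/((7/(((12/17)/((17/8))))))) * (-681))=-1345656/33235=-40.49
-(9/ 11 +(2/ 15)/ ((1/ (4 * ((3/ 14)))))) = -359/ 385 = -0.93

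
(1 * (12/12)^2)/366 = 1/366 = 0.00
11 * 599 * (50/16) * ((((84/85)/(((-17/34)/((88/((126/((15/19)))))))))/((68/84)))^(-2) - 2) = -1185005398825/39739392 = -29819.41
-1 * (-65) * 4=260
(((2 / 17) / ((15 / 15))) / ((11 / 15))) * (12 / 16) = 45 / 374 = 0.12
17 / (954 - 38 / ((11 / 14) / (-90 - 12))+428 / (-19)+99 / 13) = 46189 / 15954713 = 0.00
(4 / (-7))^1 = -4 / 7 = -0.57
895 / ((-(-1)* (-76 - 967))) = -895 / 1043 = -0.86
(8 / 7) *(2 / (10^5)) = 1 / 43750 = 0.00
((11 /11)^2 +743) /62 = 12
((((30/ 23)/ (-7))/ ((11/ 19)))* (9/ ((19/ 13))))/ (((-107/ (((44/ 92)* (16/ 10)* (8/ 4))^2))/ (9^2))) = 160123392/ 45565415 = 3.51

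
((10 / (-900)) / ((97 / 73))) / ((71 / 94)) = -3431 / 309915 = -0.01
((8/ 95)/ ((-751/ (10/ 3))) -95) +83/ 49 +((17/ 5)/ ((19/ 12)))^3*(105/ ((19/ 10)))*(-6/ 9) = -32954561161484/ 71935237185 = -458.11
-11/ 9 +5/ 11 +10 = 914/ 99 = 9.23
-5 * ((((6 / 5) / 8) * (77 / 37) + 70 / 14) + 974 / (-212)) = -28153 / 7844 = -3.59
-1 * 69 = -69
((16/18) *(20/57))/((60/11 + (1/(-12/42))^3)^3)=-109035520/18318611710341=-0.00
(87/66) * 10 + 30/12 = 15.68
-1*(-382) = 382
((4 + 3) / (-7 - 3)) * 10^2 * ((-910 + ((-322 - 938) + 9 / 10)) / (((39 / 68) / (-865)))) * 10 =-89310523400 / 39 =-2290013420.51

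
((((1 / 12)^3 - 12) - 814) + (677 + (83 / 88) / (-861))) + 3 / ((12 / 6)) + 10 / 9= -798597539 / 5455296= -146.39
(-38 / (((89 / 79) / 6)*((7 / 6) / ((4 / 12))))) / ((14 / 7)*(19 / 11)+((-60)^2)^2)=-0.00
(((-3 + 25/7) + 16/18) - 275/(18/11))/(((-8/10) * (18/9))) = 34985/336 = 104.12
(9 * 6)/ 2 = 27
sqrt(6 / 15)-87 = -87 + sqrt(10) / 5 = -86.37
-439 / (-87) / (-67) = -439 / 5829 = -0.08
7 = 7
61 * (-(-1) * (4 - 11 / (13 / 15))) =-6893 / 13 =-530.23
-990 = -990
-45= -45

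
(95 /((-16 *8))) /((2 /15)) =-1425 /256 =-5.57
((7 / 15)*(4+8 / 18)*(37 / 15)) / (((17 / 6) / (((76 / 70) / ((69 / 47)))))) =1057312 / 791775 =1.34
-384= -384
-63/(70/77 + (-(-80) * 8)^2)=-0.00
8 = 8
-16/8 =-2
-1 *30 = -30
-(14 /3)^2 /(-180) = 49 /405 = 0.12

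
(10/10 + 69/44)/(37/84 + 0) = 2373/407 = 5.83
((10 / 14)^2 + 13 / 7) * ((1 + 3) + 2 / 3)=232 / 21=11.05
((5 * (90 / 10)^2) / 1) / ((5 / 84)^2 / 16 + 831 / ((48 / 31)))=0.75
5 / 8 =0.62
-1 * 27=-27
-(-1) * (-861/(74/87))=-74907/74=-1012.26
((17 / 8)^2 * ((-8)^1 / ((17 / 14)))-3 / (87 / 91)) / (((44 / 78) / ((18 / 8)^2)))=-12051585 / 40832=-295.15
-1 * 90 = -90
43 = 43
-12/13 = -0.92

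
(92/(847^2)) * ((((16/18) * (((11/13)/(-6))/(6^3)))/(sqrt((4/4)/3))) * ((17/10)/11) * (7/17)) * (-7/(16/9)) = 23 * sqrt(3)/1233357840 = 0.00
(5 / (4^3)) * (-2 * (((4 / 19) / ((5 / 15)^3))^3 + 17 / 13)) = -82464295 / 2853344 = -28.90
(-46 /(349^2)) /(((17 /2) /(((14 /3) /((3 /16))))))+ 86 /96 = 266779865 /298168848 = 0.89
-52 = -52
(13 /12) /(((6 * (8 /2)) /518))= 3367 /144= 23.38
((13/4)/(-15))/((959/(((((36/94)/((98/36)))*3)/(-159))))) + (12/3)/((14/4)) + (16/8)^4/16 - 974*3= -1708913271834/585272905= -2919.86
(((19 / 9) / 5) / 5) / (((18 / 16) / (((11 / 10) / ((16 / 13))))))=2717 / 40500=0.07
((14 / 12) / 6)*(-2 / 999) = -7 / 17982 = -0.00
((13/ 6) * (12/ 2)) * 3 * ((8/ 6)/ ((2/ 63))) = 1638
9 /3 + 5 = 8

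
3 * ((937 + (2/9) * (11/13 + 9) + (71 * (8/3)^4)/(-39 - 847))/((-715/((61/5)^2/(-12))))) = 1623179051711/33353248500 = 48.67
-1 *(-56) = 56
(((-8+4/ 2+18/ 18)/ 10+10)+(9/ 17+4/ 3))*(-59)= -68381/ 102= -670.40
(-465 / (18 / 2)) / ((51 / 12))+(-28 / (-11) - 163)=-96835 / 561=-172.61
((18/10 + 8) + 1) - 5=29/5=5.80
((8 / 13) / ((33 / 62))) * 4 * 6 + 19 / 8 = 34461 / 1144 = 30.12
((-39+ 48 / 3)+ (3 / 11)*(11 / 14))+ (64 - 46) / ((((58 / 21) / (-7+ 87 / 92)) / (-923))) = 679743307 / 18676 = 36396.62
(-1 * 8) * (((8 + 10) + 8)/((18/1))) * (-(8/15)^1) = 832/135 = 6.16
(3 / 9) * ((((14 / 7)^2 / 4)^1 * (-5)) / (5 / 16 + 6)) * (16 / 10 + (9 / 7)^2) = -12752 / 14847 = -0.86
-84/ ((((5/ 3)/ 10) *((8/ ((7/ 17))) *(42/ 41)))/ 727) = -625947/ 34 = -18410.21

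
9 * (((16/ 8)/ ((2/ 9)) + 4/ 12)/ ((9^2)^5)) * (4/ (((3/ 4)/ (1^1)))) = 448/ 3486784401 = 0.00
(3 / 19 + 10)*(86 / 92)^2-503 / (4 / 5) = -6230352 / 10051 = -619.87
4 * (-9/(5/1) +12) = 204/5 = 40.80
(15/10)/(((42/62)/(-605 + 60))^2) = 285441025/294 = 970887.84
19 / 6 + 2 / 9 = 61 / 18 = 3.39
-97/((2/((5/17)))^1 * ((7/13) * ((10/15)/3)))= -56745/476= -119.21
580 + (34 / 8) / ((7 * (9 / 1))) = 580.07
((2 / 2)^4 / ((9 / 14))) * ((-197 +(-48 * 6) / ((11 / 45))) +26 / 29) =-6137558 / 2871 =-2137.78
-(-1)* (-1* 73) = -73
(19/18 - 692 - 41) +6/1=-725.94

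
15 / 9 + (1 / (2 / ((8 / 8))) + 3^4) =83.17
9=9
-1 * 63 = -63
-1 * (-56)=56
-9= -9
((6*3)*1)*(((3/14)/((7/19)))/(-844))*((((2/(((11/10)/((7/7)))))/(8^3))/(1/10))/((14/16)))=-12825/25475296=-0.00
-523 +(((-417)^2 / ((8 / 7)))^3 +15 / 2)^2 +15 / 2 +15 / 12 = 3252526920167057690079430273164366097 / 262144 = 12407405548732977638547630000000.00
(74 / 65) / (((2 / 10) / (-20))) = -1480 / 13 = -113.85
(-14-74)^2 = 7744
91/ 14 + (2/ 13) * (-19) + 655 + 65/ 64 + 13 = 559597/ 832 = 672.59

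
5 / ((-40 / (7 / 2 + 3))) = -13 / 16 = -0.81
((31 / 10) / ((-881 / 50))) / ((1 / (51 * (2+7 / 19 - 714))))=106883505 / 16739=6385.30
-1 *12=-12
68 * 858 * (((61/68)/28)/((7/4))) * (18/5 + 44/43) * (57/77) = 38511252/10535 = 3655.55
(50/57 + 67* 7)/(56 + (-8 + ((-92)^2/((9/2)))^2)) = 0.00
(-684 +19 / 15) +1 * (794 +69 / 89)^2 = 74970484414 / 118815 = 630985.01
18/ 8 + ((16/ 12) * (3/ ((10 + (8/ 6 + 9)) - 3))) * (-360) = -4203/ 52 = -80.83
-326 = -326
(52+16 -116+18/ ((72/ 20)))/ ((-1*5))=43/ 5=8.60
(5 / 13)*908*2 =9080 / 13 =698.46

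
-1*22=-22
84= 84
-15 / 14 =-1.07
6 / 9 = 2 / 3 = 0.67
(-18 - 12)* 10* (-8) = 2400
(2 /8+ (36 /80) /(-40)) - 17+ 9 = -6209 /800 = -7.76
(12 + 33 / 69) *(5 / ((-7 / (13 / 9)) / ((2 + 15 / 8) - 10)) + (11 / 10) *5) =10619 / 72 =147.49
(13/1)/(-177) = -13/177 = -0.07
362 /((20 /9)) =1629 /10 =162.90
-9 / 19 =-0.47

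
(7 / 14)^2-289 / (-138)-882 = -242785 / 276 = -879.66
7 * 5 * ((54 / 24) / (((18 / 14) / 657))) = 160965 / 4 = 40241.25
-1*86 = -86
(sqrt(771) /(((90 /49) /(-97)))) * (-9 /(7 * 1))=1885.37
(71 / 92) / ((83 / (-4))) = -71 / 1909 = -0.04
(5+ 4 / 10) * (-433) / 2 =-11691 / 10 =-1169.10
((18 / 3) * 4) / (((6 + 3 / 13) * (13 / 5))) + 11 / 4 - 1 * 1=349 / 108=3.23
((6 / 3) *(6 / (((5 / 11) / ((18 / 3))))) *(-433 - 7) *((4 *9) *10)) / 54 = -464640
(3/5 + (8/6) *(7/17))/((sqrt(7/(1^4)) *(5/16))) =4688 *sqrt(7)/8925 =1.39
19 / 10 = 1.90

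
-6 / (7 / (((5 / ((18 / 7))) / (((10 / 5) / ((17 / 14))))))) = -85 / 84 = -1.01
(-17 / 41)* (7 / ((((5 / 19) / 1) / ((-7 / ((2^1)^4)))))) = 15827 / 3280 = 4.83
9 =9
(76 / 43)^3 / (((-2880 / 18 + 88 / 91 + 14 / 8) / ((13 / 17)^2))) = -27004047616 / 1315486169273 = -0.02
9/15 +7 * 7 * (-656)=-160717/5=-32143.40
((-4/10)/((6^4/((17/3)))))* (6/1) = -17/1620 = -0.01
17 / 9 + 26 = 251 / 9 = 27.89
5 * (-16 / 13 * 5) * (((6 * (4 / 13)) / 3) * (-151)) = 483200 / 169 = 2859.17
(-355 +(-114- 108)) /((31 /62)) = -1154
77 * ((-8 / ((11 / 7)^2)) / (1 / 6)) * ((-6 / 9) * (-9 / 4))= -24696 / 11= -2245.09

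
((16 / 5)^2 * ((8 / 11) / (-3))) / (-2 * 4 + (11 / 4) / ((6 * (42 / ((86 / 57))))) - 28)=19611648 / 284277125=0.07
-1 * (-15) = 15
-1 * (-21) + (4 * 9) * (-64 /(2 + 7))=-235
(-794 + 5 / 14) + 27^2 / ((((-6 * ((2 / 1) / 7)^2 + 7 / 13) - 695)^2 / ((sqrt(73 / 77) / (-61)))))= -11111 / 14 - 42257943 * sqrt(5621) / 131495282107376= -793.64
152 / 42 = 76 / 21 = 3.62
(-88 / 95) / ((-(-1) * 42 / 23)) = -1012 / 1995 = -0.51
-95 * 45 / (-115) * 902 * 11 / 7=8483310 / 161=52691.37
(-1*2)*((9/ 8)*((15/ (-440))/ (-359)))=-27/ 126368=-0.00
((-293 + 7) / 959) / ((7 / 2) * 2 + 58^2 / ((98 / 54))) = -2002 / 12490427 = -0.00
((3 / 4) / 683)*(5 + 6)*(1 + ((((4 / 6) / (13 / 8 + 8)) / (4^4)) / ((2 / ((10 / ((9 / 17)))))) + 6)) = 232933 / 2753856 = 0.08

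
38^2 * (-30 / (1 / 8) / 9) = -115520 / 3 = -38506.67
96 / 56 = 12 / 7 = 1.71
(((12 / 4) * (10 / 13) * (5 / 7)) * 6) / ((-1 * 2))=-450 / 91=-4.95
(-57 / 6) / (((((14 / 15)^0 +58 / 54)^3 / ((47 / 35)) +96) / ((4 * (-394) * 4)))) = 3462653043 / 5934766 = 583.45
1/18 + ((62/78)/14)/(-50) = 4457/81900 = 0.05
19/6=3.17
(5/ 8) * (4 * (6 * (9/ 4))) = 33.75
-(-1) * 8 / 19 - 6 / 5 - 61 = -5869 / 95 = -61.78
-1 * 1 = -1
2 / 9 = 0.22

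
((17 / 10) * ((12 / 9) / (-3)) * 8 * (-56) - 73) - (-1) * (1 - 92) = 7852 / 45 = 174.49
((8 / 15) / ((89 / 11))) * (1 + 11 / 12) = 506 / 4005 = 0.13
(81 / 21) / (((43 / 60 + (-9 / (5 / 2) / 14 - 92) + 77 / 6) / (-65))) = 11700 / 3673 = 3.19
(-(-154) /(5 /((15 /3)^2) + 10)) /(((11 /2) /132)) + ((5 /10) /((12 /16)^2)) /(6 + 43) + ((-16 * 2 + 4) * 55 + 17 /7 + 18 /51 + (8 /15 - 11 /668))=-29405213219 /25039980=-1174.33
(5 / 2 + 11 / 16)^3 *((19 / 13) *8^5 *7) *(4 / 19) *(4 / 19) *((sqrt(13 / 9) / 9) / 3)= 4402048 *sqrt(13) / 741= 21419.45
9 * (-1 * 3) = -27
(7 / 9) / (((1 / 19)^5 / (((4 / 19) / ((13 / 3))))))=3648988 / 39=93563.79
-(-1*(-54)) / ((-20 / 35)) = 189 / 2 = 94.50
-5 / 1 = -5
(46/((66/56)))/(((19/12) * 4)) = 1288/209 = 6.16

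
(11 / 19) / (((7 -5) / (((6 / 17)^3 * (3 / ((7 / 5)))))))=17820 / 653429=0.03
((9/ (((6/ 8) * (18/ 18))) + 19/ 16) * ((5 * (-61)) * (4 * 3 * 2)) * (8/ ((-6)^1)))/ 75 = 25742/ 15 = 1716.13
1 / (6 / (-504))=-84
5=5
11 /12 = 0.92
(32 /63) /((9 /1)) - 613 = -347539 /567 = -612.94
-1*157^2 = -24649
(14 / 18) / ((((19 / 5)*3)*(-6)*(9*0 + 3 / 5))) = -175 / 9234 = -0.02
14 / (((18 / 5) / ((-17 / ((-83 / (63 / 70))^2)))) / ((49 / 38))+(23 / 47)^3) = -10897054434 / 1087068487441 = -0.01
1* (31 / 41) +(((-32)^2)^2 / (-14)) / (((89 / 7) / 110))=-2364536121 / 3649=-647995.65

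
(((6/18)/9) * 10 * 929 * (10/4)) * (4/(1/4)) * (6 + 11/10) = 2638360/27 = 97717.04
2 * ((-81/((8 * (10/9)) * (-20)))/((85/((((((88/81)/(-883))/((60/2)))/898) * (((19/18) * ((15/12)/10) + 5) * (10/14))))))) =-8129/4529239008000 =-0.00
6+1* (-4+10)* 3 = 24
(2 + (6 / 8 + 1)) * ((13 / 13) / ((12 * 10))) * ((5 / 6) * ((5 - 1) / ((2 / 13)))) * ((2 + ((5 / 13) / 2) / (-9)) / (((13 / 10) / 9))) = 11575 / 1248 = 9.27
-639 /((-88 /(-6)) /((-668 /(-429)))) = -106713 /1573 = -67.84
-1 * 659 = -659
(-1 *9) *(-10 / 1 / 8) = 45 / 4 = 11.25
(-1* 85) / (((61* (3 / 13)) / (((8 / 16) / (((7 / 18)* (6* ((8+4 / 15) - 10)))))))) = 1275 / 1708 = 0.75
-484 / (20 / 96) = -11616 / 5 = -2323.20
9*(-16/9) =-16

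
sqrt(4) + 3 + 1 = 6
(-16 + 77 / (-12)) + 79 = 679 / 12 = 56.58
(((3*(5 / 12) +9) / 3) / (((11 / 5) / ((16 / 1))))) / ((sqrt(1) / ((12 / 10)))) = 328 / 11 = 29.82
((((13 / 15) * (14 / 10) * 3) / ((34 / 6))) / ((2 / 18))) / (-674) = -2457 / 286450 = -0.01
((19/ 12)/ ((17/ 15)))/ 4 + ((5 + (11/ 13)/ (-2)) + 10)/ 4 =14121/ 3536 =3.99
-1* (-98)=98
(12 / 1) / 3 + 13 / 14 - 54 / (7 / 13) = -1335 / 14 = -95.36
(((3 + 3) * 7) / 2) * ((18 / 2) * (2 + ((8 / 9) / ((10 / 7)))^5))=395.63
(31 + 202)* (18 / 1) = 4194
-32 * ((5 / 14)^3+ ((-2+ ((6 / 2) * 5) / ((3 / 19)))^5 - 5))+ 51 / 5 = -222620278007.26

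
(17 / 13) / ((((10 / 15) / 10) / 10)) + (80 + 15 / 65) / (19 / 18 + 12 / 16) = 203298 / 845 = 240.59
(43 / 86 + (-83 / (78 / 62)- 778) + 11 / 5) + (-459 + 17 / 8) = -2025113 / 1560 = -1298.15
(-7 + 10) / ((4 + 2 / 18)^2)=243 / 1369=0.18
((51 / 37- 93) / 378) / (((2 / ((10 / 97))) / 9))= -2825 / 25123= -0.11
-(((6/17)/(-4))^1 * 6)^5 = 59049/1419857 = 0.04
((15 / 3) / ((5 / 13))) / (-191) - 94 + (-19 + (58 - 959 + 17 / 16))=-3095745 / 3056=-1013.01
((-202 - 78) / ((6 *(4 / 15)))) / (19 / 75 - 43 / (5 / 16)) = 1.27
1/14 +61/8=431/56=7.70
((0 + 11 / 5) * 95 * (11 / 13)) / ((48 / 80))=11495 / 39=294.74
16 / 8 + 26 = 28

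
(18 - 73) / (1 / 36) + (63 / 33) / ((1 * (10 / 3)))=-217737 / 110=-1979.43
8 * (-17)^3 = -39304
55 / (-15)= -11 / 3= -3.67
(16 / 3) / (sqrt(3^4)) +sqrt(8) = 16 / 27 +2 * sqrt(2) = 3.42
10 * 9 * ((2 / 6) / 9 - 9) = -2420 / 3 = -806.67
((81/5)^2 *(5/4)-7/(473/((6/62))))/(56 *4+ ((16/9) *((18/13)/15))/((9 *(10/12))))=56279060955/38432544128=1.46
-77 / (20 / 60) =-231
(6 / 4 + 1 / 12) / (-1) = -19 / 12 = -1.58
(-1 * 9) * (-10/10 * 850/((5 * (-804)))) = -255/134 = -1.90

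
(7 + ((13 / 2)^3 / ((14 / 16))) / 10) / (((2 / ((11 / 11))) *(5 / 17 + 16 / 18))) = 411111 / 25340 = 16.22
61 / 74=0.82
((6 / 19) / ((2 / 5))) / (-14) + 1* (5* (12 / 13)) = 15765 / 3458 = 4.56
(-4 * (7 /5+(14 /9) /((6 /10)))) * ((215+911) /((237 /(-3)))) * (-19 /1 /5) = -864.99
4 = 4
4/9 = 0.44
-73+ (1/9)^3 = -53216/729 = -73.00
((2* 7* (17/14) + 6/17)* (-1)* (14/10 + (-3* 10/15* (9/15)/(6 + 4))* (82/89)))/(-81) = 169271/612765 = 0.28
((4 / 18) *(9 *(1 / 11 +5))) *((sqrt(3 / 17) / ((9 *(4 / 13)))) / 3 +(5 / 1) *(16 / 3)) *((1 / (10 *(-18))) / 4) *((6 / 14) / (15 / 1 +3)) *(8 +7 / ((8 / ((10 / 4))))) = -163 / 1782-2119 *sqrt(51) / 87246720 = -0.09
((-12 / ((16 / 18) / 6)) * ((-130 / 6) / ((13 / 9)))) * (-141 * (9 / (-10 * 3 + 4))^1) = 1541835 / 26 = 59301.35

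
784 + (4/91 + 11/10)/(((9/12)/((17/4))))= 719339/910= 790.48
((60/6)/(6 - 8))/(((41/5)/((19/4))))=-475/164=-2.90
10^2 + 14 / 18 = 907 / 9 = 100.78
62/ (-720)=-31/ 360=-0.09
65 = 65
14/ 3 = 4.67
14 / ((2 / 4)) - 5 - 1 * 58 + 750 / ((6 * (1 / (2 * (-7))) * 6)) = -980 / 3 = -326.67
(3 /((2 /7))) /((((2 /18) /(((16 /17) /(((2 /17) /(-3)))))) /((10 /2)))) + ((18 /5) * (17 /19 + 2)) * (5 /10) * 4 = -215064 /19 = -11319.16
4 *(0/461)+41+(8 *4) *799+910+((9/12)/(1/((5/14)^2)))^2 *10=8150059357/307328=26519.09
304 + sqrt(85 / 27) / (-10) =303.82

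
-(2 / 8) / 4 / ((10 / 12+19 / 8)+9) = -0.01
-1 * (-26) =26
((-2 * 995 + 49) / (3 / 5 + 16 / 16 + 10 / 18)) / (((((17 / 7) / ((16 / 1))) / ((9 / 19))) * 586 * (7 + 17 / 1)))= -1834245 / 9179983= -0.20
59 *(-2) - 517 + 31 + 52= -552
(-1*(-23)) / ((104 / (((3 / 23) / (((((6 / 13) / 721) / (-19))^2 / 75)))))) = 60990345325 / 32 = 1905948291.41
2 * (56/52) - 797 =-794.85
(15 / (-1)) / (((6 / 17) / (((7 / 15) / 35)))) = -17 / 30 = -0.57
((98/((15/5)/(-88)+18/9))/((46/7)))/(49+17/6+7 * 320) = 181104/54715229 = 0.00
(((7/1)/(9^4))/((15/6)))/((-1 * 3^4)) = -14/2657205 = -0.00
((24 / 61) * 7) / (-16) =-21 / 122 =-0.17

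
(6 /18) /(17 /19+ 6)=19 /393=0.05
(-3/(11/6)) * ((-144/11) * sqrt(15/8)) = 648 * sqrt(30)/121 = 29.33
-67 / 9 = -7.44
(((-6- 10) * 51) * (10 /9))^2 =7398400 /9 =822044.44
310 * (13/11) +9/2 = 8159/22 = 370.86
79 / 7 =11.29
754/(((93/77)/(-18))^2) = 160936776/961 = 167468.03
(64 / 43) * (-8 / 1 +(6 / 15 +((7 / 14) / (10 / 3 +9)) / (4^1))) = -89864 / 7955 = -11.30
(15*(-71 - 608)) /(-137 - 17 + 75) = 10185 /79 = 128.92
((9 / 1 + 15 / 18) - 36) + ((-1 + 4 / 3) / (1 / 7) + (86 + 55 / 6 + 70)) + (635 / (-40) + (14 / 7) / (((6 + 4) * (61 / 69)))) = 920011 / 7320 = 125.68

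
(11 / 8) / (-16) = -11 / 128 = -0.09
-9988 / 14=-4994 / 7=-713.43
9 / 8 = 1.12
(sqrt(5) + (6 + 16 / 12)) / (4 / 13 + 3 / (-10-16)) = 26*sqrt(5) / 5 + 572 / 15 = 49.76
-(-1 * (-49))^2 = -2401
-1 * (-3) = 3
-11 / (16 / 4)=-11 / 4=-2.75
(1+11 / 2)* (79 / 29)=1027 / 58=17.71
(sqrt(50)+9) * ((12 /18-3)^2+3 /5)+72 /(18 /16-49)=272 * sqrt(2) /9+101296 /1915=95.64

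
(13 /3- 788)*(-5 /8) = 11755 /24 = 489.79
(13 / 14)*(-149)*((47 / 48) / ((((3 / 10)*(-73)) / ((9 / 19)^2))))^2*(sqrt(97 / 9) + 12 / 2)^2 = -1.20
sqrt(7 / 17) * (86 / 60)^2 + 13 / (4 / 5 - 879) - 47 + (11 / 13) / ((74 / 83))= -194588221 / 4224142 + 1849 * sqrt(119) / 15300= -44.75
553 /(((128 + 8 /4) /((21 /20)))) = 11613 /2600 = 4.47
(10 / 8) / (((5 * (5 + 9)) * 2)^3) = 1 / 2195200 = 0.00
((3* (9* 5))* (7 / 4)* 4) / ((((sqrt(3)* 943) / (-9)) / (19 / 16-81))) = 415.60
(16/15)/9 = 16/135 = 0.12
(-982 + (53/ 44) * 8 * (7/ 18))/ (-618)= 96847/ 61182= 1.58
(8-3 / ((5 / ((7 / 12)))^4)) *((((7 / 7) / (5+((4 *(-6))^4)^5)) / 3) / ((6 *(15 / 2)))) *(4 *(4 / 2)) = 34557599 / 293057177530580007813518878674900000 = 0.00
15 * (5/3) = 25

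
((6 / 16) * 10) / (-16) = -15 / 64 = -0.23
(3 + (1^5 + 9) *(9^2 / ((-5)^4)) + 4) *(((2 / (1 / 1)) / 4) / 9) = 1037 / 2250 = 0.46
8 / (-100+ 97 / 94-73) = -752 / 16165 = -0.05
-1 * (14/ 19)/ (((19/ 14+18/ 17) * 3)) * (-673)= 2242436/ 32775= 68.42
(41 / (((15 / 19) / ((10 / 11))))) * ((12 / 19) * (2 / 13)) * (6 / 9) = 1312 / 429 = 3.06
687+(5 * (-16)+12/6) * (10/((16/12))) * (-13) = 8292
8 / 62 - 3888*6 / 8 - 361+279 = -2997.87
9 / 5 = 1.80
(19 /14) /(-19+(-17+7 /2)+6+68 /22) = -209 /3605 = -0.06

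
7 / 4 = 1.75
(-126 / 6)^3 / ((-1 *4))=9261 / 4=2315.25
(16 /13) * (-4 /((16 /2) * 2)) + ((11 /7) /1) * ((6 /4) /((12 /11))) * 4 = 1517 /182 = 8.34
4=4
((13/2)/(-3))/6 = -13/36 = -0.36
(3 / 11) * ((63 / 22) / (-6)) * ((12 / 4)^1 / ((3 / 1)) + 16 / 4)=-315 / 484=-0.65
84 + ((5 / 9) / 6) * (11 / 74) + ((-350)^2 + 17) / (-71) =-465741883 / 283716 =-1641.58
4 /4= 1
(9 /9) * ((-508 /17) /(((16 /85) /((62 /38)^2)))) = -610235 /1444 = -422.60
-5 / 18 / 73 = -5 / 1314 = -0.00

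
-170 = -170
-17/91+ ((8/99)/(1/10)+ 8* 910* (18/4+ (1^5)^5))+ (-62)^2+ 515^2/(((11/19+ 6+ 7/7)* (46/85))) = 108549.23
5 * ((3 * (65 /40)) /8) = 195 /64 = 3.05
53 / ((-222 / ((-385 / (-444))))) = -20405 / 98568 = -0.21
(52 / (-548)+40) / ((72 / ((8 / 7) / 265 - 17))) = -2735843 / 290440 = -9.42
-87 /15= -29 /5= -5.80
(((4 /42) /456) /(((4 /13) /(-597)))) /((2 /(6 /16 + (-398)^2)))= -3278336945 /102144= -32095.25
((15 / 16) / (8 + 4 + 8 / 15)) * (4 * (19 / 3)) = 1.89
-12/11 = -1.09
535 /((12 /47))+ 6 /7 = 176087 /84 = 2096.27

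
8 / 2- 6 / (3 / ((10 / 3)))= -8 / 3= -2.67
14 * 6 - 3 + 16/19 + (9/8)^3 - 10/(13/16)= 70.96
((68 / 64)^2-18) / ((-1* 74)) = 4319 / 18944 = 0.23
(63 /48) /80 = 21 /1280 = 0.02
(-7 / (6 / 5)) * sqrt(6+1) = -35 * sqrt(7) / 6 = -15.43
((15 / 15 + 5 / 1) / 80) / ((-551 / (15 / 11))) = -9 / 48488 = -0.00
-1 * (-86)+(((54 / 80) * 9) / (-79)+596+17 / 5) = 2165621 / 3160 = 685.32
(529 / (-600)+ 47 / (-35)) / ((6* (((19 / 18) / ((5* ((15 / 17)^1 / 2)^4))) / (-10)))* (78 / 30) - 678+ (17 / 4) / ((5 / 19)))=2364946875 / 712871381026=0.00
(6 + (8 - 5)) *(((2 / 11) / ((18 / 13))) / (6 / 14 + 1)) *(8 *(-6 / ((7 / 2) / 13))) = -8112 / 55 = -147.49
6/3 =2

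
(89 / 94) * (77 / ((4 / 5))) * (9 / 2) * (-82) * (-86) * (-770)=-209317860675 / 94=-2226785751.86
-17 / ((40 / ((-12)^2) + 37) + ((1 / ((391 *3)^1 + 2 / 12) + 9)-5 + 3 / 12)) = -4307868 / 10523521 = -0.41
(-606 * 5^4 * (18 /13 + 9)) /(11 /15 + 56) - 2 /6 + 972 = -2268657605 /33189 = -68355.71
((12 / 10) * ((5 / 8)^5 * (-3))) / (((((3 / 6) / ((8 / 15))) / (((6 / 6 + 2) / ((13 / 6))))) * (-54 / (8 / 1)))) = 0.08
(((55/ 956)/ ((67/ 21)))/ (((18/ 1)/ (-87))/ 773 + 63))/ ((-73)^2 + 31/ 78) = 67318251/ 1253430758278718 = 0.00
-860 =-860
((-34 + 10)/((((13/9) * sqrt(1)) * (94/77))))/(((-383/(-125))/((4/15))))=-277200/234013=-1.18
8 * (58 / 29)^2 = 32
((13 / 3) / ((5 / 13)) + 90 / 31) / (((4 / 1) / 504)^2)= 34868988 / 155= 224961.21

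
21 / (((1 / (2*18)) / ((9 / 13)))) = 6804 / 13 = 523.38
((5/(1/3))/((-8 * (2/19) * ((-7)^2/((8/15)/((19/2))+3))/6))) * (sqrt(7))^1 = -2613 * sqrt(7)/392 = -17.64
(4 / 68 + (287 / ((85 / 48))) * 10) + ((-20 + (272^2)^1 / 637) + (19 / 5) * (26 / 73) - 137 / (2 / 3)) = 1512.76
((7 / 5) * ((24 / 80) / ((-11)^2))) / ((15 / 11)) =7 / 2750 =0.00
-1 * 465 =-465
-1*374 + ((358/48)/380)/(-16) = -54574259/145920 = -374.00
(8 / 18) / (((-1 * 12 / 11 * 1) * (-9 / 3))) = 11 / 81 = 0.14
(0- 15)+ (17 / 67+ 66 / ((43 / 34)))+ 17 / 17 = 110745 / 2881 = 38.44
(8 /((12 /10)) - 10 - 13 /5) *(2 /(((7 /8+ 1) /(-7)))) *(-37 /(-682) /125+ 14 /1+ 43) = 24218686408 /9590625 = 2525.25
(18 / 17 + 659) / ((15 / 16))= 179536 / 255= 704.06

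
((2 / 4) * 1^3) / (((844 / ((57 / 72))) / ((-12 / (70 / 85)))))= -323 / 47264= -0.01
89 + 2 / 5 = 447 / 5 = 89.40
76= 76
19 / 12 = 1.58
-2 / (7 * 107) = -2 / 749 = -0.00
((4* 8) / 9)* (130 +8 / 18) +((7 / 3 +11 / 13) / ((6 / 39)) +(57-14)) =42725 / 81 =527.47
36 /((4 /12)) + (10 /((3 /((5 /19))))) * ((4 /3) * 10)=20468 /171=119.70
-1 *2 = -2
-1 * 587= -587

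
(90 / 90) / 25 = 1 / 25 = 0.04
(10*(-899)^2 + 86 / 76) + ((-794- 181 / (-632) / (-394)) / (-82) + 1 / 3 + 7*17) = 9406507047093725 / 1163863392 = 8082140.15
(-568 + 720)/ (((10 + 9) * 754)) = 0.01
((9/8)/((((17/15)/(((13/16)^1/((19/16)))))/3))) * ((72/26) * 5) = 18225/646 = 28.21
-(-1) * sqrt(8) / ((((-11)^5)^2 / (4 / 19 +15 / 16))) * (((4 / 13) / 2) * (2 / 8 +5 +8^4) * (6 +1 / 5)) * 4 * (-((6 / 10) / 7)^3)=-958422753 * sqrt(2) / 1098722274810660500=-0.00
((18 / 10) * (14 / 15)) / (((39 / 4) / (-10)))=-112 / 65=-1.72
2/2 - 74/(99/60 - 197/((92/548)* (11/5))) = 3064991/2690551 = 1.14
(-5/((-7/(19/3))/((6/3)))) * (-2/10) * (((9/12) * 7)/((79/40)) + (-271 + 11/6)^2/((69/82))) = -160517730305/1030239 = -155806.30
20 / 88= 5 / 22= 0.23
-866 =-866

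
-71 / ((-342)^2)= -71 / 116964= -0.00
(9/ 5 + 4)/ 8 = 29/ 40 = 0.72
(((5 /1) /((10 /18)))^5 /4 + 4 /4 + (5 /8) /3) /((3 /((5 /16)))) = 1771615 /1152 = 1537.86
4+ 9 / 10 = 49 / 10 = 4.90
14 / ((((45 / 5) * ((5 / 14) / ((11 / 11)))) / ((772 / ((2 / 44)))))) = 3328864 / 45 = 73974.76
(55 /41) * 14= 18.78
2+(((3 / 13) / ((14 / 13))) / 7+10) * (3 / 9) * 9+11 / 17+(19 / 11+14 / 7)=36.47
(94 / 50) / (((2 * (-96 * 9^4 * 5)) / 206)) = -4841 / 78732000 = -0.00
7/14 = 0.50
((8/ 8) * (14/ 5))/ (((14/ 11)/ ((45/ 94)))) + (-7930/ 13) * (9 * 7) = -3612321/ 94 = -38428.95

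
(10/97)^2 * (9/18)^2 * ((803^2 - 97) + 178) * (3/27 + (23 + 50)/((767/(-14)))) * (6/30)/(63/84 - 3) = 108741351800/584552943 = 186.02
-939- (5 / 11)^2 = -113644 / 121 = -939.21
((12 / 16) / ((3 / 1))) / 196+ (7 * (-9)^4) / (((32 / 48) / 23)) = 1242233497 / 784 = 1584481.50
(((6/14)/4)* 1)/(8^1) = 3/224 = 0.01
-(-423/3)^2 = -19881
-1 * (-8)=8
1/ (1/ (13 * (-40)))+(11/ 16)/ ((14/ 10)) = -58185/ 112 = -519.51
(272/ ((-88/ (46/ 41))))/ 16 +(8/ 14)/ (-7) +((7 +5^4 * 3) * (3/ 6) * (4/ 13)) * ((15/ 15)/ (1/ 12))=3992327653/ 1149148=3474.16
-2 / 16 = -1 / 8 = -0.12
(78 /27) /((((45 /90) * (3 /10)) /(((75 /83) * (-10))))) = -130000 /747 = -174.03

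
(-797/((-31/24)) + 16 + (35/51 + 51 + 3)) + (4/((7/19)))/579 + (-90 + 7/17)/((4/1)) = 5684483251/8543724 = 665.34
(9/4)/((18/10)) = 1.25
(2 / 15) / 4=1 / 30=0.03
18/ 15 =6/ 5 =1.20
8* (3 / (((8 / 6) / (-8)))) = -144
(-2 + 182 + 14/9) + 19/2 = 3439/18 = 191.06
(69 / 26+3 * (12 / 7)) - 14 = -1129 / 182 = -6.20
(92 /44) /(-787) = -23 /8657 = -0.00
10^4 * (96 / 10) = 96000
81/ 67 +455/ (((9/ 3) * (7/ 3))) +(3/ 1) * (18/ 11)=71.12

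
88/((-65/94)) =-8272/65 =-127.26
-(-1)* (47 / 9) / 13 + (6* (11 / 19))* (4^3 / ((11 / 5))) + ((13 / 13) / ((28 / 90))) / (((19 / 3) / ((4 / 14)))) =11066912 / 108927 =101.60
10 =10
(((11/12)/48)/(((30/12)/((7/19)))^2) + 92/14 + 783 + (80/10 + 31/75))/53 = 7259430749/482151600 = 15.06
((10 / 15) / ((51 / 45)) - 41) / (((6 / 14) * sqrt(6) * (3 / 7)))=-89.82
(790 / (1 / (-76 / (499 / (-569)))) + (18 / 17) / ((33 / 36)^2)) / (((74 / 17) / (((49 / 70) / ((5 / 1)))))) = 122979658774 / 55850575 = 2201.94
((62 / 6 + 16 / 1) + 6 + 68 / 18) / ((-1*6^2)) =-325 / 324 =-1.00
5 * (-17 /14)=-85 /14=-6.07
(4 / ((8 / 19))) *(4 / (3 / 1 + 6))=38 / 9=4.22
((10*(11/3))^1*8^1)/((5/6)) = 352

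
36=36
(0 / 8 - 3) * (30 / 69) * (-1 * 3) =90 / 23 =3.91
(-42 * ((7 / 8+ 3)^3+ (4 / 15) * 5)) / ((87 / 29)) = -639947 / 768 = -833.26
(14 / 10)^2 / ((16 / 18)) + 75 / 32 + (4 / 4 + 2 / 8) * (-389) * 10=-4857.95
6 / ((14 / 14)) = 6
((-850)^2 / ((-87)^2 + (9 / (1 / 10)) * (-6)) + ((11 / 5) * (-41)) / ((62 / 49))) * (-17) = -535.52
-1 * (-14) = 14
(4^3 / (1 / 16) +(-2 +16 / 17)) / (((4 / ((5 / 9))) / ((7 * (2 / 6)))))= 331.51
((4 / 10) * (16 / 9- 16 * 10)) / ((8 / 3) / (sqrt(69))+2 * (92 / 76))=-42937872 / 1613665+2056256 * sqrt(69) / 4840995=-23.08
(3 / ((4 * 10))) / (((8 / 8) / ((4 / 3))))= 1 / 10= 0.10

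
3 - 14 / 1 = -11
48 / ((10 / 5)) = 24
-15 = -15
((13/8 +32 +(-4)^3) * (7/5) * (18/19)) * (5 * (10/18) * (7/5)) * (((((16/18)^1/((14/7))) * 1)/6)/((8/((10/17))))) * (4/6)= -735/1292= -0.57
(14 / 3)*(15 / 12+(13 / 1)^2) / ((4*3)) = 1589 / 24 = 66.21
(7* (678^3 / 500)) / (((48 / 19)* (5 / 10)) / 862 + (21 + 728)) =4466403975474 / 766696625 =5825.52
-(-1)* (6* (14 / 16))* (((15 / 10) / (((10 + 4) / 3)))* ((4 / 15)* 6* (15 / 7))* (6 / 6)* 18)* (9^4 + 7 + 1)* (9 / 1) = 43099209 / 7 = 6157029.86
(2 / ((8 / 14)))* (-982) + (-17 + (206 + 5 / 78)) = -253339 / 78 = -3247.94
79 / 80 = 0.99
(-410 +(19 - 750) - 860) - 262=-2263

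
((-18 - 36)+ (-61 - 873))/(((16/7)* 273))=-19/12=-1.58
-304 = -304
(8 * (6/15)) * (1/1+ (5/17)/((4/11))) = 492/85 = 5.79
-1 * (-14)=14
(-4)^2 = 16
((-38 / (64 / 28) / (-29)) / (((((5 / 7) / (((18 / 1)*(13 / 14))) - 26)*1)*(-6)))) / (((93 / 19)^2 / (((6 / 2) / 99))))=624169 / 134066834352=0.00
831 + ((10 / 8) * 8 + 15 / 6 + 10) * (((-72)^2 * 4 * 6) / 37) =2830107 / 37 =76489.38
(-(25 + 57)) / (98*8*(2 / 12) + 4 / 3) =-0.62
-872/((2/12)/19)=-99408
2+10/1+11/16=203/16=12.69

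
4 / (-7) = -4 / 7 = -0.57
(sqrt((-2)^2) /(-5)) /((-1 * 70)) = 1 /175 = 0.01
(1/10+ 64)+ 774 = 8381/10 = 838.10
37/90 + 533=48007/90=533.41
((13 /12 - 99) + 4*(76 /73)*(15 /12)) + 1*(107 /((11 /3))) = -612169 /9636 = -63.53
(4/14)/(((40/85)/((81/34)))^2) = 6561/896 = 7.32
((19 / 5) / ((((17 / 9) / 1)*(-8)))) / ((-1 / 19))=3249 / 680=4.78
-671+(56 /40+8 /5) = -668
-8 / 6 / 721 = -0.00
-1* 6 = -6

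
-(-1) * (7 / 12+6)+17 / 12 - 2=6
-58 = -58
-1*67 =-67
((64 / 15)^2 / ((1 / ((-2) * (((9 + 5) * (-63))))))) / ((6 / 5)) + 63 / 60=321139 / 12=26761.58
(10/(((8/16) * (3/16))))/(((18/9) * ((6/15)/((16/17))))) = 6400/51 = 125.49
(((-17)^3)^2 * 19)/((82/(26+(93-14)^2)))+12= 2874132754521/82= 35050399445.38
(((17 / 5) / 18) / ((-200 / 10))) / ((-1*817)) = 17 / 1470600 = 0.00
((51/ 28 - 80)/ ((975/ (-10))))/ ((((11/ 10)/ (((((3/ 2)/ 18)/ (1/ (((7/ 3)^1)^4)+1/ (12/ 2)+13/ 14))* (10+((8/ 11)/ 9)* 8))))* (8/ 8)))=35971439/ 62795304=0.57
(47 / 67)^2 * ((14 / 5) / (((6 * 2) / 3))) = 0.34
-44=-44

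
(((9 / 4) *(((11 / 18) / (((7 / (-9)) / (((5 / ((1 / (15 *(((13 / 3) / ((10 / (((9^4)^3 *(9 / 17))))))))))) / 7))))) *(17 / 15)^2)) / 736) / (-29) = 73854285.73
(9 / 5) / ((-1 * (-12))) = 3 / 20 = 0.15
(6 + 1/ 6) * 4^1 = 24.67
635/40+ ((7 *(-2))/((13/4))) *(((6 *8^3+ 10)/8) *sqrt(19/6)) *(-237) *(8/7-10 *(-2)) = 127/8+ 18017372 *sqrt(114)/13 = 14797930.55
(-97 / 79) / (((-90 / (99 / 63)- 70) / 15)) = 3201 / 22120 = 0.14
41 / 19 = 2.16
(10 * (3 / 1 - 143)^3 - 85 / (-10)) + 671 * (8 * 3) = -27423887.50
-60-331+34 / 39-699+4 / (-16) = -169943 / 156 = -1089.38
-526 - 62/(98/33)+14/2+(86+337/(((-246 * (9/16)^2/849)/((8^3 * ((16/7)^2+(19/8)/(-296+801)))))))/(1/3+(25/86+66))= -7756305479091398/52317042015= -148255.81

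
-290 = -290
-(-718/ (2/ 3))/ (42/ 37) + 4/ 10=66443/ 70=949.19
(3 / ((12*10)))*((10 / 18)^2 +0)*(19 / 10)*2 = 0.03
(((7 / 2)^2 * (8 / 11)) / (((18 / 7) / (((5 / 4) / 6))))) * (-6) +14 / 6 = -791 / 396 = -2.00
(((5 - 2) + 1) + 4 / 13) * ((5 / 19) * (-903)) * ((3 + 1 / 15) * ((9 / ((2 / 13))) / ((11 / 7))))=-24424344 / 209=-116862.89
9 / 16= 0.56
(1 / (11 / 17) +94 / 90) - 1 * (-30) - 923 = -440753 / 495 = -890.41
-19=-19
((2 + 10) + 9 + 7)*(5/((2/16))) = 1120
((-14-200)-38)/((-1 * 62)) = 126/31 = 4.06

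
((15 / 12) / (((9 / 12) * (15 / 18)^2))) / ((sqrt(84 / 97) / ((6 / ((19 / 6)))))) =72 * sqrt(2037) / 665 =4.89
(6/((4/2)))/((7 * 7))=3/49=0.06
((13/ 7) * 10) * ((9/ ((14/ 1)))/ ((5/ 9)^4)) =767637/ 6125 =125.33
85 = 85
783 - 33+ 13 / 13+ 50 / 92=34571 / 46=751.54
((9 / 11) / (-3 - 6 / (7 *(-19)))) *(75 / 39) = -9975 / 18733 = -0.53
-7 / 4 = -1.75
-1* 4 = -4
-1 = -1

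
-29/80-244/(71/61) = -1192779/5680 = -210.00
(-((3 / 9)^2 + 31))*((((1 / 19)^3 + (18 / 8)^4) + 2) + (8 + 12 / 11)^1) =-24823539755 / 21729312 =-1142.40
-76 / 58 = -38 / 29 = -1.31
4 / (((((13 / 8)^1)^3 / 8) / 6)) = 98304 / 2197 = 44.74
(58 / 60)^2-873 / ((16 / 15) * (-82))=3222223 / 295200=10.92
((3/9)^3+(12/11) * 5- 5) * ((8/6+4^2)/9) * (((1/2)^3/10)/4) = 949/320760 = 0.00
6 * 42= 252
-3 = -3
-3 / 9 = -1 / 3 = -0.33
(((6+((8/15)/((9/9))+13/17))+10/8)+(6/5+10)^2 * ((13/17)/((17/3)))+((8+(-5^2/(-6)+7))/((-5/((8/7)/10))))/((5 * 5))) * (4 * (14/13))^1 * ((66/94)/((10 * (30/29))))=24643875751/3310856250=7.44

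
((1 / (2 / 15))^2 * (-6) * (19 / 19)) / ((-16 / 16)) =675 / 2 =337.50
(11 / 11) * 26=26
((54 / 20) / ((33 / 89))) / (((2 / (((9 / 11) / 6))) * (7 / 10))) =2403 / 3388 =0.71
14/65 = 0.22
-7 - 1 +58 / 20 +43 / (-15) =-239 / 30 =-7.97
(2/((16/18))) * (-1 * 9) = -81/4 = -20.25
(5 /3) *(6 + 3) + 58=73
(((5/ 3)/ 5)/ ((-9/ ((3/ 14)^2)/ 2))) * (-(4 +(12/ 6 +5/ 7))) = 0.02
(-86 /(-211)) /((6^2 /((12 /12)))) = 0.01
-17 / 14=-1.21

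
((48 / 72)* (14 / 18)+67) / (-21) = -1823 / 567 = -3.22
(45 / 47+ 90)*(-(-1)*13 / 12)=18525 / 188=98.54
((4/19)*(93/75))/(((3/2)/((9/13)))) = 744/6175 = 0.12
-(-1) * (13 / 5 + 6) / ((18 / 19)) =817 / 90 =9.08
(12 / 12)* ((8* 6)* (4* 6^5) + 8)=1493000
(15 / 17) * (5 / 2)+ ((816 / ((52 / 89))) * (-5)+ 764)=-2747857 / 442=-6216.87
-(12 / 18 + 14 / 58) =-79 / 87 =-0.91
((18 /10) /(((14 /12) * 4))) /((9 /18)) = 27 /35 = 0.77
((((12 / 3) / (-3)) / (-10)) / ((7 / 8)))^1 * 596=9536 / 105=90.82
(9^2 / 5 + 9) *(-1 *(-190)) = 4788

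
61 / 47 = 1.30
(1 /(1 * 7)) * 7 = 1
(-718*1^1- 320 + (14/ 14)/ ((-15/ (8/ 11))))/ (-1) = 171278/ 165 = 1038.05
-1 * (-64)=64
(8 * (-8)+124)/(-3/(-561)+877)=561/8200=0.07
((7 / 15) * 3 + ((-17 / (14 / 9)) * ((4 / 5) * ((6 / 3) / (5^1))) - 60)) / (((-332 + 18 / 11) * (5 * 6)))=119537 / 19078500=0.01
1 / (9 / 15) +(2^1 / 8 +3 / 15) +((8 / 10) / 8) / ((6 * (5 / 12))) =647 / 300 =2.16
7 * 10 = 70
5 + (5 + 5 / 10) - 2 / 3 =59 / 6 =9.83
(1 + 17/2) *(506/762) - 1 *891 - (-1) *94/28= -2350519/2667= -881.33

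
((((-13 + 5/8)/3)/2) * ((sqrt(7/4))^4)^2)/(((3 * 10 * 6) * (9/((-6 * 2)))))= 26411/184320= 0.14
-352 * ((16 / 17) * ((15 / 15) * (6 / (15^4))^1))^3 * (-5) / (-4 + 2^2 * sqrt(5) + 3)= 11534336 / 373022643603515625 + 46137344 * sqrt(5) / 373022643603515625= 0.00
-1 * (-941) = 941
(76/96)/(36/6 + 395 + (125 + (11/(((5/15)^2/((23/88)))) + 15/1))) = 19/13605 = 0.00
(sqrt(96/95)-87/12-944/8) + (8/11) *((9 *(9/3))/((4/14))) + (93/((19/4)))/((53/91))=-1014921/44308 + 4 *sqrt(570)/95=-21.90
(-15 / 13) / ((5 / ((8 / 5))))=-24 / 65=-0.37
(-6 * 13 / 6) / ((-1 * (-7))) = -13 / 7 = -1.86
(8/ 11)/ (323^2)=8/ 1147619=0.00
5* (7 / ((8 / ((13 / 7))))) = 65 / 8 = 8.12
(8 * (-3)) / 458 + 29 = 28.95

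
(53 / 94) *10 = 265 / 47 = 5.64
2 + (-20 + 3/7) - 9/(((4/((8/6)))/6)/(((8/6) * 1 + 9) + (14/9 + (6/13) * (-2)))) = -19561/91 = -214.96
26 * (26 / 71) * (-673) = -454948 / 71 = -6407.72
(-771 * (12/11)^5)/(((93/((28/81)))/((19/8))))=-52502016/4992581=-10.52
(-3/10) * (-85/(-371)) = -0.07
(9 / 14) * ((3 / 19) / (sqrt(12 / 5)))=9 * sqrt(15) / 532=0.07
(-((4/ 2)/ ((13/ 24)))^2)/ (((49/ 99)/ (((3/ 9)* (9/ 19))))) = -684288/ 157339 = -4.35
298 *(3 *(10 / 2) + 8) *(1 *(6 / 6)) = 6854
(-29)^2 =841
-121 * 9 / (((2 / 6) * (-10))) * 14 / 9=2541 / 5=508.20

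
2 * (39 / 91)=6 / 7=0.86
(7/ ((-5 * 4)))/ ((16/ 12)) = -0.26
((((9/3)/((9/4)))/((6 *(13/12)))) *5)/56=0.02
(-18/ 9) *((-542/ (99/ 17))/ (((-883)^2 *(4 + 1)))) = 18428/ 385946055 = 0.00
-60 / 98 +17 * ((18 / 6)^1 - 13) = -8360 / 49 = -170.61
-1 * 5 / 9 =-5 / 9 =-0.56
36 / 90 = 0.40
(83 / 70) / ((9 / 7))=83 / 90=0.92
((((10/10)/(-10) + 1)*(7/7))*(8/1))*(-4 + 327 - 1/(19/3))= 220824/95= 2324.46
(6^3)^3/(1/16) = 161243136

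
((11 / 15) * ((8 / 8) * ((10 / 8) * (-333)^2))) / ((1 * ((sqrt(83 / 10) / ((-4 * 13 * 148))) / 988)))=-772897512816 * sqrt(830) / 83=-268276643163.60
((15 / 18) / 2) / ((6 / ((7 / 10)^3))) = 343 / 14400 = 0.02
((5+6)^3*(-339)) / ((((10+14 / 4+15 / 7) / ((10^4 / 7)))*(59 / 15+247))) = -11280225000 / 68693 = -164212.15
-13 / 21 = -0.62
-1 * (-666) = 666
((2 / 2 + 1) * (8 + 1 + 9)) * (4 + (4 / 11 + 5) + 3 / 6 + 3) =5094 / 11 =463.09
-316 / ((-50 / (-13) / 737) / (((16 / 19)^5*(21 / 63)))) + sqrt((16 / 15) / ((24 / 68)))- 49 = -1596431915473 / 185707425 + 2*sqrt(170) / 15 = -8594.75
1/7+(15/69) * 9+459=461.10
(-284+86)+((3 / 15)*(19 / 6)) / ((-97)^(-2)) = 172831 / 30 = 5761.03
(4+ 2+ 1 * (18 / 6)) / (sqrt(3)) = 3 * sqrt(3) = 5.20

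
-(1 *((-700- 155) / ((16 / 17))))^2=-211266225 / 256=-825258.69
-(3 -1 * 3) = 0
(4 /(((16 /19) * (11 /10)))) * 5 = 475 /22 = 21.59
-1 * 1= -1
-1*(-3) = 3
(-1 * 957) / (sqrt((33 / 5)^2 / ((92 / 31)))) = -290 * sqrt(713) / 31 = -249.79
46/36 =23/18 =1.28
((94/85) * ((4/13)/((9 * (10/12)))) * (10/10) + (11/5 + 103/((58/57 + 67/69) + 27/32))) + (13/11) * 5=321498360934/7221346275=44.52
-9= -9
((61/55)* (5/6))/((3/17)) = 1037/198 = 5.24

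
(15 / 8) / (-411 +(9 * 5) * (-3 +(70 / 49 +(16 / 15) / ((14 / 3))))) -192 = -337927 / 1760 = -192.00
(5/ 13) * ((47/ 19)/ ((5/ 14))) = 2.66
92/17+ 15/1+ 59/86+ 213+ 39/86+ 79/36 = 6230201/26316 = 236.75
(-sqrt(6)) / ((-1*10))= sqrt(6) / 10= 0.24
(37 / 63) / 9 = 37 / 567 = 0.07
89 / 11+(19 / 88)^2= 8.14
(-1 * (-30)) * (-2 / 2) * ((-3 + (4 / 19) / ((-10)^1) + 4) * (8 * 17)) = -75888 / 19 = -3994.11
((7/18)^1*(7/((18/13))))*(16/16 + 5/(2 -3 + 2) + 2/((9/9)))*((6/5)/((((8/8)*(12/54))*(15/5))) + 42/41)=245882/5535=44.42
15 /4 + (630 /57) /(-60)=271 /76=3.57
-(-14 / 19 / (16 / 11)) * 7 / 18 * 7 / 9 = 3773 / 24624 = 0.15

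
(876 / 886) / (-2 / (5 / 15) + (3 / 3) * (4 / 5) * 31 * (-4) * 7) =-1095 / 775693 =-0.00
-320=-320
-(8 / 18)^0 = -1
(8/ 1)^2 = 64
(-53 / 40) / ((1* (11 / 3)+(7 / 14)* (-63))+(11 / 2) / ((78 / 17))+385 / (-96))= 8268 / 191225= 0.04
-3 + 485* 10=4847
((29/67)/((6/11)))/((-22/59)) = -2.13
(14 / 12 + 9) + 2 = 73 / 6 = 12.17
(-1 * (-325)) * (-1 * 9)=-2925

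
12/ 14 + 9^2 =81.86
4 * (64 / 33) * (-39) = -3328 / 11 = -302.55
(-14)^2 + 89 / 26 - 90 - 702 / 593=1668833 / 15418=108.24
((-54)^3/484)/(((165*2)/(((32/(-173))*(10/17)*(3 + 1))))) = 1679616/3914471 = 0.43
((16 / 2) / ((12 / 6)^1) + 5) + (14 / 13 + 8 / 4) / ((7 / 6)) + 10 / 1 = 1969 / 91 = 21.64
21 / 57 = 7 / 19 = 0.37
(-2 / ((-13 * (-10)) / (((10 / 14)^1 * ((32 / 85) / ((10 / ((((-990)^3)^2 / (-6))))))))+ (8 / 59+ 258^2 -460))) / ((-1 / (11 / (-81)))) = -804636203405760000 / 195835101642955399588727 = -0.00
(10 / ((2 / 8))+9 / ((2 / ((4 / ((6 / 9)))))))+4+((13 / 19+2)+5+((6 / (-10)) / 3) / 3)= 22406 / 285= 78.62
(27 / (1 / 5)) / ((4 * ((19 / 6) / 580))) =117450 / 19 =6181.58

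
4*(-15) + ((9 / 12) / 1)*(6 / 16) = -1911 / 32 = -59.72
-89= -89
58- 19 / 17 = 967 / 17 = 56.88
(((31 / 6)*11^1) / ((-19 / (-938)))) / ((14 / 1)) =22847 / 114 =200.41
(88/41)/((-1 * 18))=-44/369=-0.12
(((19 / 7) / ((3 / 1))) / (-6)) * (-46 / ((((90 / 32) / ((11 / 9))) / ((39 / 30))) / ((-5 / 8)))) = -62491 / 25515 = -2.45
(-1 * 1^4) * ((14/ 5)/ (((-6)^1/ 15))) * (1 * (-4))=-28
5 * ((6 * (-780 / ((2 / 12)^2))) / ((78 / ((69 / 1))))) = -745200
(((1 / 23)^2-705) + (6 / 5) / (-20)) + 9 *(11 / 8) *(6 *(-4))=-26504437 / 26450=-1002.06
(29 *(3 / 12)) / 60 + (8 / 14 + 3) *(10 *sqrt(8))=29 / 240 + 500 *sqrt(2) / 7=101.14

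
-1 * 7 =-7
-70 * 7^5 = -1176490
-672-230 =-902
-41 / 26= -1.58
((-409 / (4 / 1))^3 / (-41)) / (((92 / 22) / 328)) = 752597219 / 368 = 2045101.14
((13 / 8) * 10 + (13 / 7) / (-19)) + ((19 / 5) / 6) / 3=391739 / 23940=16.36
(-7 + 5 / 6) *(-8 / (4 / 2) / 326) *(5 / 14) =185 / 6846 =0.03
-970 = -970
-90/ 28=-45/ 14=-3.21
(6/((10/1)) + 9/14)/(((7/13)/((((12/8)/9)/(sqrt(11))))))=377*sqrt(11)/10780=0.12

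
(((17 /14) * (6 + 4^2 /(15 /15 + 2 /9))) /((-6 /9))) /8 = -765 /176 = -4.35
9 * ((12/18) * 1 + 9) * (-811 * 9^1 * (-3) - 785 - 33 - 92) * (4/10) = 3651738/5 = 730347.60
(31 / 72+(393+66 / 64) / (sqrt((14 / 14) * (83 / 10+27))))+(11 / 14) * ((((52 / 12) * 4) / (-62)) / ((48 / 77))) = 349 / 4464+12609 * sqrt(3530) / 11296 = 66.40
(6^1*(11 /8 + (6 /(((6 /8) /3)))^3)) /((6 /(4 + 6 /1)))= 138253.75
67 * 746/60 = 24991/30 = 833.03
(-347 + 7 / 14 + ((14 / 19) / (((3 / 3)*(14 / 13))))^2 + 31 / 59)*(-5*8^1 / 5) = 58871532 / 21299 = 2764.05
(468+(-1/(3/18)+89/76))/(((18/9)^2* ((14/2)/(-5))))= -176005/2128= -82.71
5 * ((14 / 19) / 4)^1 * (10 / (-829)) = -175 / 15751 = -0.01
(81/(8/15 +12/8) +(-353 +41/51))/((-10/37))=17977412/15555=1155.73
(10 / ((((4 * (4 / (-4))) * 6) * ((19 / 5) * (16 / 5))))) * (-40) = 1.37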